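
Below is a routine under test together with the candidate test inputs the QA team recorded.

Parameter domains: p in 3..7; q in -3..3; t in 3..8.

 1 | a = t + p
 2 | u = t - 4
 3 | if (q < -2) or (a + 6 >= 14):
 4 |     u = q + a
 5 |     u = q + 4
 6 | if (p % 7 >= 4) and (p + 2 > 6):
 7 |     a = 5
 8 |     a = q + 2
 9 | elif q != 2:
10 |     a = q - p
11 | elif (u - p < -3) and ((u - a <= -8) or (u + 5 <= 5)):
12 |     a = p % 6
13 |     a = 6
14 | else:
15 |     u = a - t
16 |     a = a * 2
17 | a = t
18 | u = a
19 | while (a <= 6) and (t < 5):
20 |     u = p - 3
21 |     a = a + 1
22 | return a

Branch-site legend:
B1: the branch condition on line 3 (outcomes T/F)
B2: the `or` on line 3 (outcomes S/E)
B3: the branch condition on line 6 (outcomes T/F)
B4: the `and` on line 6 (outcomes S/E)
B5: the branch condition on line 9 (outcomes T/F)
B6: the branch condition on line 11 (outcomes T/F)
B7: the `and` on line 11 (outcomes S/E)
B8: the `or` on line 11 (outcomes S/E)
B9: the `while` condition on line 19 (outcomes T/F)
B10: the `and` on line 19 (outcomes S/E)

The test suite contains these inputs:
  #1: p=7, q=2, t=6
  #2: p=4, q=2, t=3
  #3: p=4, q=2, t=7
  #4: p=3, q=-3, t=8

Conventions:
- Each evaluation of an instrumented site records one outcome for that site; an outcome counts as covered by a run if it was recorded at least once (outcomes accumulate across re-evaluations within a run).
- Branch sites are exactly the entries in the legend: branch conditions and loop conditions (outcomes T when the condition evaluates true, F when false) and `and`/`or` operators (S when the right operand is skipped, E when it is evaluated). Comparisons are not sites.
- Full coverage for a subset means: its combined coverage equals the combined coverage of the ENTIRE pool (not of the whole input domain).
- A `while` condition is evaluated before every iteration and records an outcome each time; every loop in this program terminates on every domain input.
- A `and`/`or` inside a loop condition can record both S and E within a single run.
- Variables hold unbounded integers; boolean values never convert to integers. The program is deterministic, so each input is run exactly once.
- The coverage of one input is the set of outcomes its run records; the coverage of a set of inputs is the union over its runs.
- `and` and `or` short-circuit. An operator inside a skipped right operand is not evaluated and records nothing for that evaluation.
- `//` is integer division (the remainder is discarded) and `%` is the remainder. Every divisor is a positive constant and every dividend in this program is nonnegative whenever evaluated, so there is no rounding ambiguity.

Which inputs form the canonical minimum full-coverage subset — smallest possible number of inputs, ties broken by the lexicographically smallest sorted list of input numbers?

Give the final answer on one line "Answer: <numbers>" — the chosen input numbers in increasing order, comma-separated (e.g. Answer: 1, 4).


test 1 (p=7, q=2, t=6) fires B2->E, B1->T, B4->S, B3->F, B5->F, B7->S, B6->F, B10->E, B9->F; hits B1=T, B2=E, B3=F, B4=S, B5=F, B6=F, B7=S, B9=F, B10=E
test 2 (p=4, q=2, t=3) fires B2->E, B1->F, B4->E, B3->F, B5->F, B7->E, B8->S, B6->T, B10->E, B9->T, B10->E, B9->T, B10->E, B9->T, ...; hits B1=F, B2=E, B3=F, B4=E, B5=F, B6=T, B7=E, B8=S, B9=T, B9=F, B10=S, B10=E
test 3 (p=4, q=2, t=7) fires B2->E, B1->T, B4->E, B3->F, B5->F, B7->S, B6->F, B10->S, B9->F; hits B1=T, B2=E, B3=F, B4=E, B5=F, B6=F, B7=S, B9=F, B10=S
test 4 (p=3, q=-3, t=8) fires B2->S, B1->T, B4->S, B3->F, B5->T, B10->S, B9->F; hits B1=T, B2=S, B3=F, B4=S, B5=T, B9=F, B10=S
together the pool reaches 18 outcomes: B1=T, B1=F, B2=S, B2=E, B3=F, B4=S, B4=E, B5=T, B5=F, B6=T, B6=F, B7=S, B7=E, B8=S, B9=T, B9=F, B10=S, B10=E
every size-1 subset falls short of the 18 outcomes (best: 12/18)
every size-2 subset falls short of the 18 outcomes (best: 16/18)
the canonical winner is {1, 2, 4}: size 3, full 18-outcome coverage, earliest index list among size-3 covers
Answer: 1, 2, 4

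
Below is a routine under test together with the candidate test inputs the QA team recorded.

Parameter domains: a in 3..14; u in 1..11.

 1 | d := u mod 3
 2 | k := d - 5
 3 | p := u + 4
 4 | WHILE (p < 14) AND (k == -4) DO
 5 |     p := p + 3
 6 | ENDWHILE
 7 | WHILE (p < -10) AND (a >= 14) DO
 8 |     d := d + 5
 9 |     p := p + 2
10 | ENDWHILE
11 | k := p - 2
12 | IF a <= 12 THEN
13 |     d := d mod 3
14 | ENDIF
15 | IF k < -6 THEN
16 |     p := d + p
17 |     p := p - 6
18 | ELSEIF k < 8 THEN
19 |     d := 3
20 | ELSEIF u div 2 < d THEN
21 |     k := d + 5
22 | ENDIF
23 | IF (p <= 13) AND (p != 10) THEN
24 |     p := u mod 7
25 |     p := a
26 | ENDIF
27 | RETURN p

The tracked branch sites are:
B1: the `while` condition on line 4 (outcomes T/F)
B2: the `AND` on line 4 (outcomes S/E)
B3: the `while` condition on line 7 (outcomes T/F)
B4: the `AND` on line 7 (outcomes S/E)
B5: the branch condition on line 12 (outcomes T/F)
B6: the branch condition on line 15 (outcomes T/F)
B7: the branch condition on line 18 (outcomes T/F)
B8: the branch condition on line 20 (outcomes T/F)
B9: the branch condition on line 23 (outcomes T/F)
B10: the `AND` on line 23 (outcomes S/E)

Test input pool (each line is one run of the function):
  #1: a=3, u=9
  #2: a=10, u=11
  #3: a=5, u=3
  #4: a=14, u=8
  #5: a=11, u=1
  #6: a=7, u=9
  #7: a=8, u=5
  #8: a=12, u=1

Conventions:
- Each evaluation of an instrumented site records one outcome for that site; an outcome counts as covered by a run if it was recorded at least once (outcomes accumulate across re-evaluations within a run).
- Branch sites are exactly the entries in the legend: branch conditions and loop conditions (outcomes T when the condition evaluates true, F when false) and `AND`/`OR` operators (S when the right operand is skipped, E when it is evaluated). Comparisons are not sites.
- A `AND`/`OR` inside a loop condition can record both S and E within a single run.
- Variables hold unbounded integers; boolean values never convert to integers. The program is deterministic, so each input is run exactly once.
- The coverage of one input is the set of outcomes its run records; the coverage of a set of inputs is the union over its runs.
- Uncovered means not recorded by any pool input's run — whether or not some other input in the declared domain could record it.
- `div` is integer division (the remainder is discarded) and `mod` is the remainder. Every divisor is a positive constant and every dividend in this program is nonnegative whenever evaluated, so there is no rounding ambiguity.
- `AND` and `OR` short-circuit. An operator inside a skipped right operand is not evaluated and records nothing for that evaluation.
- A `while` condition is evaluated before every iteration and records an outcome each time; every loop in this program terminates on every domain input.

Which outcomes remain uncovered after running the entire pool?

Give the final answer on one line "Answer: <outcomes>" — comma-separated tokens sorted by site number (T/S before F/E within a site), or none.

run #1 (a=3, u=9) records B1=F, B2=E, B3=F, B4=S, B5=T, B6=F, B7=F, B8=F, B9=T, B10=E
run #2 (a=10, u=11) records B1=F, B2=S, B3=F, B4=S, B5=T, B6=F, B7=F, B8=F, B9=F, B10=S
run #3 (a=5, u=3) records B1=F, B2=E, B3=F, B4=S, B5=T, B6=F, B7=T, B9=T, B10=E
run #4 (a=14, u=8) records B1=F, B2=E, B3=F, B4=S, B5=F, B6=F, B7=F, B8=F, B9=T, B10=E
run #5 (a=11, u=1) records B1=T, B1=F, B2=S, B2=E, B3=F, B4=S, B5=T, B6=F, B7=F, B8=T, B9=F, B10=S
run #6 (a=7, u=9) records B1=F, B2=E, B3=F, B4=S, B5=T, B6=F, B7=F, B8=F, B9=T, B10=E
run #7 (a=8, u=5) records B1=F, B2=E, B3=F, B4=S, B5=T, B6=F, B7=T, B9=T, B10=E
run #8 (a=12, u=1) records B1=T, B1=F, B2=S, B2=E, B3=F, B4=S, B5=T, B6=F, B7=F, B8=T, B9=F, B10=S
union over the pool: B1=T, B1=F, B2=S, B2=E, B3=F, B4=S, B5=T, B5=F, B6=F, B7=T, B7=F, B8=T, B8=F, B9=T, B9=F, B10=S, B10=E
uncovered (3 of 20): B3=T, B4=E, B6=T

Answer: B3=T, B4=E, B6=T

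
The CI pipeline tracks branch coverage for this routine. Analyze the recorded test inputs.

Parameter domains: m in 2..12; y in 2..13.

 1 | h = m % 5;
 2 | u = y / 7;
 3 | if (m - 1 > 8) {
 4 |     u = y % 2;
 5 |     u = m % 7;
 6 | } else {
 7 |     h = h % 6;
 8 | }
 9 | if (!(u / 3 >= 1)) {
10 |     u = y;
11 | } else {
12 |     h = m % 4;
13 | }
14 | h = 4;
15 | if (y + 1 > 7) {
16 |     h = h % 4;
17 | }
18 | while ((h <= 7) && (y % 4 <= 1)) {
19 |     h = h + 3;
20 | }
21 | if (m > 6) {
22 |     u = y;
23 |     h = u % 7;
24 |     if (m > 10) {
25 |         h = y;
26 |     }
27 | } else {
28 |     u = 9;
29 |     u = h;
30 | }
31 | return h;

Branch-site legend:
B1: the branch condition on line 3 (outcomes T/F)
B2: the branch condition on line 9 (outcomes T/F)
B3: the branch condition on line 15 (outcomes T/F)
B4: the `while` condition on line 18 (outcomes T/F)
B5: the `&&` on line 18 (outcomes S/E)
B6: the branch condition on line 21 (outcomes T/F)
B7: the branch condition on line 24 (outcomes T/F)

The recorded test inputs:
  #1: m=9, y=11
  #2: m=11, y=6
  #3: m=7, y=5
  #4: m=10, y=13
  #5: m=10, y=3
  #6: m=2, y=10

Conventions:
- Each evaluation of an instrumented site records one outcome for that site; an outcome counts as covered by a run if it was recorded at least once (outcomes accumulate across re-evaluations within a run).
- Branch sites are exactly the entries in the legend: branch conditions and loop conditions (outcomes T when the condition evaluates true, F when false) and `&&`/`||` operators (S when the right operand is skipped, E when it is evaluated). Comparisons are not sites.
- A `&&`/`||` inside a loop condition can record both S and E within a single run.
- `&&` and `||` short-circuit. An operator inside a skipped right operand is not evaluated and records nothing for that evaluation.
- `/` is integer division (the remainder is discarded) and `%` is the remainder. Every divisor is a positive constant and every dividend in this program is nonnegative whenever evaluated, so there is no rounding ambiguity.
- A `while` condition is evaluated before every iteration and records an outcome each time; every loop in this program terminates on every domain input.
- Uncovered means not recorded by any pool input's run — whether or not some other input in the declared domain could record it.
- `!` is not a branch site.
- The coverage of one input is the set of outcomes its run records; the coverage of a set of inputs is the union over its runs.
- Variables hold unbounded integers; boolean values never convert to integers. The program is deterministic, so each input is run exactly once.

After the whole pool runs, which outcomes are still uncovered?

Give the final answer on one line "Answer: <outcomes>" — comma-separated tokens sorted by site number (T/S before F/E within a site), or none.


input #1, m=9, y=11: outcomes B1=F, B2=T, B3=T, B4=F, B5=E, B6=T, B7=F
input #2, m=11, y=6: outcomes B1=T, B2=F, B3=F, B4=F, B5=E, B6=T, B7=T
input #3, m=7, y=5: outcomes B1=F, B2=T, B3=F, B4=T, B4=F, B5=S, B5=E, B6=T, B7=F
input #4, m=10, y=13: outcomes B1=T, B2=F, B3=T, B4=T, B4=F, B5=S, B5=E, B6=T, B7=F
input #5, m=10, y=3: outcomes B1=T, B2=F, B3=F, B4=F, B5=E, B6=T, B7=F
input #6, m=2, y=10: outcomes B1=F, B2=T, B3=T, B4=F, B5=E, B6=F
union over the pool: B1=T, B1=F, B2=T, B2=F, B3=T, B3=F, B4=T, B4=F, B5=S, B5=E, B6=T, B6=F, B7=T, B7=F
uncovered (0 of 14): none
Answer: none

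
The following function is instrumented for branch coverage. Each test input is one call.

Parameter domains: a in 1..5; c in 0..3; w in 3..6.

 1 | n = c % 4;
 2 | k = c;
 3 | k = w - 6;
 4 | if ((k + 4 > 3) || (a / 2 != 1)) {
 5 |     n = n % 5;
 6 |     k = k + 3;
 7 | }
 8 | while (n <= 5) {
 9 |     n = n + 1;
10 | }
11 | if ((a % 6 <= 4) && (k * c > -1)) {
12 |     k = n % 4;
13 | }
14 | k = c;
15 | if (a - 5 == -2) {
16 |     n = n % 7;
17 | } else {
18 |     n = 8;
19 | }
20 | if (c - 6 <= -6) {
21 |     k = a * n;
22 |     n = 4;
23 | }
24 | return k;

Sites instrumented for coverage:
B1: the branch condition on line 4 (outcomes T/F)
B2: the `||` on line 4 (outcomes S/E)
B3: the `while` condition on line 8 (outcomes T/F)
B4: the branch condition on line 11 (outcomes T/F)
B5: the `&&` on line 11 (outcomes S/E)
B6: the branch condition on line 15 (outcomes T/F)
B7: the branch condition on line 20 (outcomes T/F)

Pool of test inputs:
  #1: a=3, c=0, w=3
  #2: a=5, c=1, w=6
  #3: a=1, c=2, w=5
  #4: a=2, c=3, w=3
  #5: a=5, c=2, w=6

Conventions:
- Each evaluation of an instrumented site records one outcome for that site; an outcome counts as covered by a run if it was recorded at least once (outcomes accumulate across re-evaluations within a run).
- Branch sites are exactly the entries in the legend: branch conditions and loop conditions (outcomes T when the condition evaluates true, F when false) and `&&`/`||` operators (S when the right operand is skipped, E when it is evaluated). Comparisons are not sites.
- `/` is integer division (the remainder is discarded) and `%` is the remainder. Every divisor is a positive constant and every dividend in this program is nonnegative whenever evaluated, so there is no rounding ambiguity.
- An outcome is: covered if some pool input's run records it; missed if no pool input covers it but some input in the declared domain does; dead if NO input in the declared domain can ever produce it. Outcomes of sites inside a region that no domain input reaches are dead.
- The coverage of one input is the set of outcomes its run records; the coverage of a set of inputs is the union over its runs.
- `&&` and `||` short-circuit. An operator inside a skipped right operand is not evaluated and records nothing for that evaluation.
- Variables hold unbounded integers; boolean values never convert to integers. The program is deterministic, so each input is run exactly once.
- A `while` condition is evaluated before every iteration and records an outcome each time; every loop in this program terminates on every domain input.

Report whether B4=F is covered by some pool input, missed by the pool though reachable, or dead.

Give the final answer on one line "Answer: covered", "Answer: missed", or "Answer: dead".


B4=F is recorded by pool input(s) 2, 4, 5 -> covered
Answer: covered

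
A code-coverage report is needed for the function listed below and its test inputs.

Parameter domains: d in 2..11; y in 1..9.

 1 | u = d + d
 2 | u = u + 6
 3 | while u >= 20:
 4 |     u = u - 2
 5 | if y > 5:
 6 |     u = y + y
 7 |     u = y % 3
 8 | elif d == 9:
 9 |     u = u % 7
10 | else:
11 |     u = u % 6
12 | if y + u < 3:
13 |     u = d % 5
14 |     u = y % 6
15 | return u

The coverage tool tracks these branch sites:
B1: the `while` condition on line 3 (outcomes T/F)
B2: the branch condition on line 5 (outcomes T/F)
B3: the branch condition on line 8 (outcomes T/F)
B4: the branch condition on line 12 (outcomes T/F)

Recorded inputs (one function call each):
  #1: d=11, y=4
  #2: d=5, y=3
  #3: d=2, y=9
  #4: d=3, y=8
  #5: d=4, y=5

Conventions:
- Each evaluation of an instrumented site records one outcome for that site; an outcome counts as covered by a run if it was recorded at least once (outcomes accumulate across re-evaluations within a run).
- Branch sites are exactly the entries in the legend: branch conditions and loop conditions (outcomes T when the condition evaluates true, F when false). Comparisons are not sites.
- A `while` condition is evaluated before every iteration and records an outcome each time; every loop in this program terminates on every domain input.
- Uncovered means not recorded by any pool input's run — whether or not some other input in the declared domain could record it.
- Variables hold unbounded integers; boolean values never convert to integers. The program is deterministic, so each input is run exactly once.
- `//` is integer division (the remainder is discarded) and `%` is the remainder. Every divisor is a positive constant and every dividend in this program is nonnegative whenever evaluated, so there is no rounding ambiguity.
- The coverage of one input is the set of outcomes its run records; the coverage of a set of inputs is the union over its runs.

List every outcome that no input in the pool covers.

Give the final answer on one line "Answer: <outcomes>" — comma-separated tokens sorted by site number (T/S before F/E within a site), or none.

run #1 (d=11, y=4) runs B1->T, B1->T, B1->T, B1->T, B1->T, B1->F, B2->F, B3->F, B4->F; records B1=T, B1=F, B2=F, B3=F, B4=F
run #2 (d=5, y=3) runs B1->F, B2->F, B3->F, B4->F; records B1=F, B2=F, B3=F, B4=F
run #3 (d=2, y=9) runs B1->F, B2->T, B4->F; records B1=F, B2=T, B4=F
run #4 (d=3, y=8) runs B1->F, B2->T, B4->F; records B1=F, B2=T, B4=F
run #5 (d=4, y=5) runs B1->F, B2->F, B3->F, B4->F; records B1=F, B2=F, B3=F, B4=F
union over the pool: B1=T, B1=F, B2=T, B2=F, B3=F, B4=F
uncovered (2 of 8): B3=T, B4=T

Answer: B3=T, B4=T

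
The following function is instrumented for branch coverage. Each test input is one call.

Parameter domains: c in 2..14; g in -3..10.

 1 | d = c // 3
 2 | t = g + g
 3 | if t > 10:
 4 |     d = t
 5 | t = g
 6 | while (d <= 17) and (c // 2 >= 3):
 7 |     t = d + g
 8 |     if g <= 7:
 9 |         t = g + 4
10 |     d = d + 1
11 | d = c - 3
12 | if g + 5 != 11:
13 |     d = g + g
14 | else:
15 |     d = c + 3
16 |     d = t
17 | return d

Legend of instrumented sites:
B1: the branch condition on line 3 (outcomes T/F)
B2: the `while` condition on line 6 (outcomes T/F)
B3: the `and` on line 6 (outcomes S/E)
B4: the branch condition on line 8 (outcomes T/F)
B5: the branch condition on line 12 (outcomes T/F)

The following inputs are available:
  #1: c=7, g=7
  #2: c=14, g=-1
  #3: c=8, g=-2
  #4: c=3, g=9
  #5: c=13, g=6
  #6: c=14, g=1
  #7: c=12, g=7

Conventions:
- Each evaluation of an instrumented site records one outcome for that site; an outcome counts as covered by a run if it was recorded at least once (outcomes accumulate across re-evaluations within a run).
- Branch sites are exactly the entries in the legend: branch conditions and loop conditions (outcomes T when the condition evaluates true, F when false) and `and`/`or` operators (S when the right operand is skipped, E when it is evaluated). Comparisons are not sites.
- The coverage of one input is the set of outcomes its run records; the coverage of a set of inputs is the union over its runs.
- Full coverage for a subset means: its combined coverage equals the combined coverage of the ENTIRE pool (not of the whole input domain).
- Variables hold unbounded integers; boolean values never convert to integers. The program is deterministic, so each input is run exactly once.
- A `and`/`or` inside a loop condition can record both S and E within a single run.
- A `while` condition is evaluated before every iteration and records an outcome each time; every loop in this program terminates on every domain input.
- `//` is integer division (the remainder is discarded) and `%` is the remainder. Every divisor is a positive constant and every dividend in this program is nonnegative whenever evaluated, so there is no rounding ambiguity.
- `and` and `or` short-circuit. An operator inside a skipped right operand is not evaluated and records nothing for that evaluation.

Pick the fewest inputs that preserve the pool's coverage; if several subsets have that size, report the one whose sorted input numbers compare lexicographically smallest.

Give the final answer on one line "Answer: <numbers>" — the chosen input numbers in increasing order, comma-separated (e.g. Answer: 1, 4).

#1 (c=7, g=7) -> B1->T, B3->E, B2->T, B4->T, B3->E, B2->T, B4->T, B3->E, B2->T, B4->T, B3->E, B2->T, B4->T, B3->S, ...; covered: B1=T, B2=T, B2=F, B3=S, B3=E, B4=T, B5=T
#2 (c=14, g=-1) -> B1->F, B3->E, B2->T, B4->T, B3->E, B2->T, B4->T, B3->E, B2->T, B4->T, B3->E, B2->T, B4->T, B3->E, ...; covered: B1=F, B2=T, B2=F, B3=S, B3=E, B4=T, B5=T
#3 (c=8, g=-2) -> B1->F, B3->E, B2->T, B4->T, B3->E, B2->T, B4->T, B3->E, B2->T, B4->T, B3->E, B2->T, B4->T, B3->E, ...; covered: B1=F, B2=T, B2=F, B3=S, B3=E, B4=T, B5=T
#4 (c=3, g=9) -> B1->T, B3->S, B2->F, B5->T; covered: B1=T, B2=F, B3=S, B5=T
#5 (c=13, g=6) -> B1->T, B3->E, B2->T, B4->T, B3->E, B2->T, B4->T, B3->E, B2->T, B4->T, B3->E, B2->T, B4->T, B3->E, ...; covered: B1=T, B2=T, B2=F, B3=S, B3=E, B4=T, B5=F
#6 (c=14, g=1) -> B1->F, B3->E, B2->T, B4->T, B3->E, B2->T, B4->T, B3->E, B2->T, B4->T, B3->E, B2->T, B4->T, B3->E, ...; covered: B1=F, B2=T, B2=F, B3=S, B3=E, B4=T, B5=T
#7 (c=12, g=7) -> B1->T, B3->E, B2->T, B4->T, B3->E, B2->T, B4->T, B3->E, B2->T, B4->T, B3->E, B2->T, B4->T, B3->S, ...; covered: B1=T, B2=T, B2=F, B3=S, B3=E, B4=T, B5=T
union over all inputs: B1=T, B1=F, B2=T, B2=F, B3=S, B3=E, B4=T, B5=T, B5=F (9 outcomes)
size 1 is not enough: best union over all size-1 subsets is 7/9
at size 2, {2, 5} reaches all 9 outcomes; every lexicographically earlier size-2 subset fails

Answer: 2, 5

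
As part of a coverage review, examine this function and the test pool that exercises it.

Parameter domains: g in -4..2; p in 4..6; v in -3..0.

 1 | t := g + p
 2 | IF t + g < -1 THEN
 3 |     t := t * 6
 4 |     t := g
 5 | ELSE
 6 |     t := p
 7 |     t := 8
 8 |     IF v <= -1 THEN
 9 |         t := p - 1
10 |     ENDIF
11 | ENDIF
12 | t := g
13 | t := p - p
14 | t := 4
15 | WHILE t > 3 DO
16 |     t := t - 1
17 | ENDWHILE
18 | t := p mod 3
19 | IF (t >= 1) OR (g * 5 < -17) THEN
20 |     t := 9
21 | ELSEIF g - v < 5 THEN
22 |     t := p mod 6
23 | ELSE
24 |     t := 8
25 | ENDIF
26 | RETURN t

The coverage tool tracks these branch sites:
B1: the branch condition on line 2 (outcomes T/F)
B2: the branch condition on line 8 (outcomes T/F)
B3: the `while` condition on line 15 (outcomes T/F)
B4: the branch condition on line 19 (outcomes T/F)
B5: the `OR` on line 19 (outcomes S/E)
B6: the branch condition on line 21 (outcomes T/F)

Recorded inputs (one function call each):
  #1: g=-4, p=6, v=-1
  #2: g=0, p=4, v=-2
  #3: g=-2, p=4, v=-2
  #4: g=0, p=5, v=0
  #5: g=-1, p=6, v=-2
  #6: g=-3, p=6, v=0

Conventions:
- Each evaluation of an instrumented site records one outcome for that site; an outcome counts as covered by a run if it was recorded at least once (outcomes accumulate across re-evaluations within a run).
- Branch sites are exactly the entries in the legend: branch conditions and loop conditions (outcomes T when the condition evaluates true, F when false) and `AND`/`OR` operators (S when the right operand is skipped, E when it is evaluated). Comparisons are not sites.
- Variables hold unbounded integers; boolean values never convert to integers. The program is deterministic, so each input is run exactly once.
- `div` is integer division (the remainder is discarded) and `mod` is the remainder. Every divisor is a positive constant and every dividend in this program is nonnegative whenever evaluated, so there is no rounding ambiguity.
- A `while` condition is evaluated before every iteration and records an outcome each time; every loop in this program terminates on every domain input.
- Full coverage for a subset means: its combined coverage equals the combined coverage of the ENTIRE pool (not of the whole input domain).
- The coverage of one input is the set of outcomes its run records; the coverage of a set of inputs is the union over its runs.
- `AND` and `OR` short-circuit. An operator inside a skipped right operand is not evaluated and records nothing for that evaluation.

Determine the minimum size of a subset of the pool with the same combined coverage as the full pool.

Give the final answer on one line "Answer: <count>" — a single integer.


input #1, g=-4, p=6, v=-1: events B1->T, B3->T, B3->F, B5->E, B4->T; outcomes B1=T, B3=T, B3=F, B4=T, B5=E
input #2, g=0, p=4, v=-2: events B1->F, B2->T, B3->T, B3->F, B5->S, B4->T; outcomes B1=F, B2=T, B3=T, B3=F, B4=T, B5=S
input #3, g=-2, p=4, v=-2: events B1->F, B2->T, B3->T, B3->F, B5->S, B4->T; outcomes B1=F, B2=T, B3=T, B3=F, B4=T, B5=S
input #4, g=0, p=5, v=0: events B1->F, B2->F, B3->T, B3->F, B5->S, B4->T; outcomes B1=F, B2=F, B3=T, B3=F, B4=T, B5=S
input #5, g=-1, p=6, v=-2: events B1->F, B2->T, B3->T, B3->F, B5->E, B4->F, B6->T; outcomes B1=F, B2=T, B3=T, B3=F, B4=F, B5=E, B6=T
input #6, g=-3, p=6, v=0: events B1->F, B2->F, B3->T, B3->F, B5->E, B4->F, B6->T; outcomes B1=F, B2=F, B3=T, B3=F, B4=F, B5=E, B6=T
pool-wide coverage (11 outcomes): B1=T, B1=F, B2=T, B2=F, B3=T, B3=F, B4=T, B4=F, B5=S, B5=E, B6=T
every size-1 subset falls short of the 11 outcomes (best: 7/11)
every size-2 subset falls short of the 11 outcomes (best: 10/11)
at size 3, {1, 2, 6} reaches all 11 outcomes; every lexicographically earlier size-3 subset fails
Answer: 3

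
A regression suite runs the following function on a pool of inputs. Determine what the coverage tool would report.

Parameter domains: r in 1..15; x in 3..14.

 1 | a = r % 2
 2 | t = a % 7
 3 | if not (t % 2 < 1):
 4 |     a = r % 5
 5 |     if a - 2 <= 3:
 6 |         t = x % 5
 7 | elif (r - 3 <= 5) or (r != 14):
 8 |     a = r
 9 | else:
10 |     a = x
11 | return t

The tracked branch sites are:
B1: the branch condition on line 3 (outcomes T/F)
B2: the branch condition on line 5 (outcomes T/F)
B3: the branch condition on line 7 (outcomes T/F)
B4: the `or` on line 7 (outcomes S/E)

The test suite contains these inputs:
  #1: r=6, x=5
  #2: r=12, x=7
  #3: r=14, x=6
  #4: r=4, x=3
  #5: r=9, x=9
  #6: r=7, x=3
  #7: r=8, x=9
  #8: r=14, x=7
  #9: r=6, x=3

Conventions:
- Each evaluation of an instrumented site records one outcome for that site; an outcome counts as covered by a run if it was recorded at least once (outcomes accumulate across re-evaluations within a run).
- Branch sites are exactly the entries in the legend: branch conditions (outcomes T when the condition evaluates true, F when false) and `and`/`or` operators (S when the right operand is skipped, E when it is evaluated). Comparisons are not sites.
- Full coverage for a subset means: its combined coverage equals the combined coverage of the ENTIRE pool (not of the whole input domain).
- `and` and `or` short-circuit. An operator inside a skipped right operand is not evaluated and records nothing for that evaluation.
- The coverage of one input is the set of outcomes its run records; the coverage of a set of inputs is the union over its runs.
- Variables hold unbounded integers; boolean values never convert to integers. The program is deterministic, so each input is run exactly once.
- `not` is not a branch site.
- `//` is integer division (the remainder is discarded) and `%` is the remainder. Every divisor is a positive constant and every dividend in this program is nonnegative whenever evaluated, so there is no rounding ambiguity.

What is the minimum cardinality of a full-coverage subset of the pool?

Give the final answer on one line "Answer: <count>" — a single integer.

run #1 (r=6, x=5) runs B1->F, B4->S, B3->T; records B1=F, B3=T, B4=S
run #2 (r=12, x=7) runs B1->F, B4->E, B3->T; records B1=F, B3=T, B4=E
run #3 (r=14, x=6) runs B1->F, B4->E, B3->F; records B1=F, B3=F, B4=E
run #4 (r=4, x=3) runs B1->F, B4->S, B3->T; records B1=F, B3=T, B4=S
run #5 (r=9, x=9) runs B1->T, B2->T; records B1=T, B2=T
run #6 (r=7, x=3) runs B1->T, B2->T; records B1=T, B2=T
run #7 (r=8, x=9) runs B1->F, B4->S, B3->T; records B1=F, B3=T, B4=S
run #8 (r=14, x=7) runs B1->F, B4->E, B3->F; records B1=F, B3=F, B4=E
run #9 (r=6, x=3) runs B1->F, B4->S, B3->T; records B1=F, B3=T, B4=S
the full pool covers 7 outcomes: B1=T, B1=F, B2=T, B3=T, B3=F, B4=S, B4=E
size 1 is not enough: best union over all size-1 subsets is 3/7
size 2 is not enough: best union over all size-2 subsets is 5/7
inputs {1, 3, 5} (size 3) cover everything; no size-3 subset with a lexicographically smaller index list covers all 7

Answer: 3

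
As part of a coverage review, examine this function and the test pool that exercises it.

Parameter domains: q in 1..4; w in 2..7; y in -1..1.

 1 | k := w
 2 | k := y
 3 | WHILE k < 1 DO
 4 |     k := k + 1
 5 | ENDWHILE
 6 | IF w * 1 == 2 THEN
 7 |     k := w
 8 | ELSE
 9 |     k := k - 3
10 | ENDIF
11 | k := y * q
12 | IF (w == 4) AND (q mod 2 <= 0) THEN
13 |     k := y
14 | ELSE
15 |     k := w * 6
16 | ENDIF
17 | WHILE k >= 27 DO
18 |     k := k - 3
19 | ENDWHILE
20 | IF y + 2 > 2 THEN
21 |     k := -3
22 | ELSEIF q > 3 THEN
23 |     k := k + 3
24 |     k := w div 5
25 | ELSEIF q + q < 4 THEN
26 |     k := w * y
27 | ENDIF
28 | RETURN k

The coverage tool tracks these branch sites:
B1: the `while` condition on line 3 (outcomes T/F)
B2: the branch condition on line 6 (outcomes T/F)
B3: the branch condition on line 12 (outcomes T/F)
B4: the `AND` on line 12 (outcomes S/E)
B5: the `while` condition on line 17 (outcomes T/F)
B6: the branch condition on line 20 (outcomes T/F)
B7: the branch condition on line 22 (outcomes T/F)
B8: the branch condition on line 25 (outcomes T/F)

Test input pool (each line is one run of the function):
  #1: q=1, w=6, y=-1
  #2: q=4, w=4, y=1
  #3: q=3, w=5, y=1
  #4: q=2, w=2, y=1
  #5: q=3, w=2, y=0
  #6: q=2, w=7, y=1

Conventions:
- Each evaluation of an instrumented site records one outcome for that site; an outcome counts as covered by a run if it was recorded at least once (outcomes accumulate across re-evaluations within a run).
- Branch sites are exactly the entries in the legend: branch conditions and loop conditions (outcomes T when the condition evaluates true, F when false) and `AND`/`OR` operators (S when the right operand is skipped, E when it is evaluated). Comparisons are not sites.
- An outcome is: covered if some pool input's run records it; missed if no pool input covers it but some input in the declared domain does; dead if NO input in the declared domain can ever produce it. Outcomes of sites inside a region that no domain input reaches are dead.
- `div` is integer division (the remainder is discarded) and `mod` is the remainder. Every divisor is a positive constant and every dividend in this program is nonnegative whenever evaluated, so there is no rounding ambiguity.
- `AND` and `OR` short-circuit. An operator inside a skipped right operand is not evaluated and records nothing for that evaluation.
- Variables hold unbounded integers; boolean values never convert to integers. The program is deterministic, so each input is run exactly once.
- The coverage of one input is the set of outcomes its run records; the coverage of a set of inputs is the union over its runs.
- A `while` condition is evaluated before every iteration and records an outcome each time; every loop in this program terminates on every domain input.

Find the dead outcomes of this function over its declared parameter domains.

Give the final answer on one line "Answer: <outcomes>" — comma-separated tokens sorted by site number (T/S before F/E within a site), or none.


sweeping the full domain (72 inputs) for each outcome:
  reachable outcomes have witnesses, e.g. B1=T (e.g. q=1, w=2, y=-1), B1=F (e.g. q=1, w=2, y=-1), B2=T (e.g. q=1, w=2, y=-1), B2=F (e.g. q=1, w=3, y=-1)
Answer: none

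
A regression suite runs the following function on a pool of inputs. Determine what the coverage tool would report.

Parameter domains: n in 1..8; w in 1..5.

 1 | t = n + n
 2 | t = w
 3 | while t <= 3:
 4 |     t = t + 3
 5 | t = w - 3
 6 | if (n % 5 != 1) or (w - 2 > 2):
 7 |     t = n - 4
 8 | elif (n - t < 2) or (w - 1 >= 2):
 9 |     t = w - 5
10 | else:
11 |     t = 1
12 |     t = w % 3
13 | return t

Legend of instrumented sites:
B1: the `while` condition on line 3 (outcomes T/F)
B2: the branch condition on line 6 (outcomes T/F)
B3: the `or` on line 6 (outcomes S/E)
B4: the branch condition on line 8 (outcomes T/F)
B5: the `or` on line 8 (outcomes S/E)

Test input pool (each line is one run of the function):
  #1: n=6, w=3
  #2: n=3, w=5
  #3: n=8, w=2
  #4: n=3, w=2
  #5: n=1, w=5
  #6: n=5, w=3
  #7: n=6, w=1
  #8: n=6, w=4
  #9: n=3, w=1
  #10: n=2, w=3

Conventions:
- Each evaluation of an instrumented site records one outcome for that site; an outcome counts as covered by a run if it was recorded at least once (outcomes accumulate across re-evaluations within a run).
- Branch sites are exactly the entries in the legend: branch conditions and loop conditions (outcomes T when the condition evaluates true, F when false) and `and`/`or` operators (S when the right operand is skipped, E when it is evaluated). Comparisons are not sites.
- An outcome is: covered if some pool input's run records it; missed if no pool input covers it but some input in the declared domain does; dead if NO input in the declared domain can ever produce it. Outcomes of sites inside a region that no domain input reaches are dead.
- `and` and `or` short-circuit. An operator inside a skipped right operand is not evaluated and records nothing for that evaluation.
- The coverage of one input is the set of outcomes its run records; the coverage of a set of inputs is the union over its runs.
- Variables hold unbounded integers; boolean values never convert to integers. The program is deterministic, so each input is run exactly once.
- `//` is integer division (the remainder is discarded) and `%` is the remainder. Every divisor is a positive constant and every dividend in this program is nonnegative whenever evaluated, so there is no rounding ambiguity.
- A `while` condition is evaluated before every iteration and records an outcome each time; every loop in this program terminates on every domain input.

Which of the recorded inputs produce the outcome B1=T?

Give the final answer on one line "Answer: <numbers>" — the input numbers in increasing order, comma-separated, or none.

input #1 (n=6, w=3): covers B1=T
input #2 (n=3, w=5): misses B1=T
input #3 (n=8, w=2): covers B1=T
input #4 (n=3, w=2): covers B1=T
input #5 (n=1, w=5): misses B1=T
input #6 (n=5, w=3): covers B1=T
input #7 (n=6, w=1): covers B1=T
input #8 (n=6, w=4): misses B1=T
input #9 (n=3, w=1): covers B1=T
input #10 (n=2, w=3): covers B1=T

Answer: 1, 3, 4, 6, 7, 9, 10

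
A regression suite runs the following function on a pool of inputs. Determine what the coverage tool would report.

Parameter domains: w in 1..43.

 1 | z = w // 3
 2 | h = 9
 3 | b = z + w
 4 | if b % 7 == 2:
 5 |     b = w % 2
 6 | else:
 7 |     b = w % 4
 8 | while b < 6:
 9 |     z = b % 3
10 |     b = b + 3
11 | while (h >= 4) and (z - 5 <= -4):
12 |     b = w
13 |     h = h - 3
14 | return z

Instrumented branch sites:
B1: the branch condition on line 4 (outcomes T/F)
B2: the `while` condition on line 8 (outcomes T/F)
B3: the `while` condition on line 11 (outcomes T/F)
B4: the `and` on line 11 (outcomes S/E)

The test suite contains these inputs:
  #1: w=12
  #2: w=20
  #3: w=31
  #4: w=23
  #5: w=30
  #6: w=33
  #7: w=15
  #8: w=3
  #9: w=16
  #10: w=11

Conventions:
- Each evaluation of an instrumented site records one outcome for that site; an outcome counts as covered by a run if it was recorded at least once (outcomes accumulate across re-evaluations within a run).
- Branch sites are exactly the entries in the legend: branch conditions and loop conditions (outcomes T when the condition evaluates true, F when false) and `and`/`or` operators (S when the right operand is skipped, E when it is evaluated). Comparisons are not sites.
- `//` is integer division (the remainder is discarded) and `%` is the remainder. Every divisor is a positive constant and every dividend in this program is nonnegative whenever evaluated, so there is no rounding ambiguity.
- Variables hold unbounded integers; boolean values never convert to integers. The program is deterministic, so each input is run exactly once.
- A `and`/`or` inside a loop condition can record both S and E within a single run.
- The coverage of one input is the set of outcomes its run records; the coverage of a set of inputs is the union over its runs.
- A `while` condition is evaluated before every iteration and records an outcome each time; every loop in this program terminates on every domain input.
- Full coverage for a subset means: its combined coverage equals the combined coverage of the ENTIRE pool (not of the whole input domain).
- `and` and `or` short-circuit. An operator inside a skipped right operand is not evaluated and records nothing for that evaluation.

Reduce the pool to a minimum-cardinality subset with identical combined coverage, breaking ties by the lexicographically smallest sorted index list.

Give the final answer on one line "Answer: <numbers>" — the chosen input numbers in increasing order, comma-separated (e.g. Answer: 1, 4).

input #1 (w=12): covers B1=T, B2=T, B2=F, B3=T, B3=F, B4=S, B4=E
input #2 (w=20): covers B1=F, B2=T, B2=F, B3=T, B3=F, B4=S, B4=E
input #3 (w=31): covers B1=F, B2=T, B2=F, B3=T, B3=F, B4=S, B4=E
input #4 (w=23): covers B1=T, B2=T, B2=F, B3=T, B3=F, B4=S, B4=E
input #5 (w=30): covers B1=F, B2=T, B2=F, B3=F, B4=E
input #6 (w=33): covers B1=T, B2=T, B2=F, B3=T, B3=F, B4=S, B4=E
input #7 (w=15): covers B1=F, B2=T, B2=F, B3=T, B3=F, B4=S, B4=E
input #8 (w=3): covers B1=F, B2=T, B2=F, B3=T, B3=F, B4=S, B4=E
input #9 (w=16): covers B1=F, B2=T, B2=F, B3=T, B3=F, B4=S, B4=E
input #10 (w=11): covers B1=F, B2=T, B2=F, B3=T, B3=F, B4=S, B4=E
together the pool reaches 8 outcomes: B1=T, B1=F, B2=T, B2=F, B3=T, B3=F, B4=S, B4=E
size 1 is not enough: best union over all size-1 subsets is 7/8
inputs {1, 2} (size 2) cover everything; no size-2 subset with a lexicographically smaller index list covers all 8

Answer: 1, 2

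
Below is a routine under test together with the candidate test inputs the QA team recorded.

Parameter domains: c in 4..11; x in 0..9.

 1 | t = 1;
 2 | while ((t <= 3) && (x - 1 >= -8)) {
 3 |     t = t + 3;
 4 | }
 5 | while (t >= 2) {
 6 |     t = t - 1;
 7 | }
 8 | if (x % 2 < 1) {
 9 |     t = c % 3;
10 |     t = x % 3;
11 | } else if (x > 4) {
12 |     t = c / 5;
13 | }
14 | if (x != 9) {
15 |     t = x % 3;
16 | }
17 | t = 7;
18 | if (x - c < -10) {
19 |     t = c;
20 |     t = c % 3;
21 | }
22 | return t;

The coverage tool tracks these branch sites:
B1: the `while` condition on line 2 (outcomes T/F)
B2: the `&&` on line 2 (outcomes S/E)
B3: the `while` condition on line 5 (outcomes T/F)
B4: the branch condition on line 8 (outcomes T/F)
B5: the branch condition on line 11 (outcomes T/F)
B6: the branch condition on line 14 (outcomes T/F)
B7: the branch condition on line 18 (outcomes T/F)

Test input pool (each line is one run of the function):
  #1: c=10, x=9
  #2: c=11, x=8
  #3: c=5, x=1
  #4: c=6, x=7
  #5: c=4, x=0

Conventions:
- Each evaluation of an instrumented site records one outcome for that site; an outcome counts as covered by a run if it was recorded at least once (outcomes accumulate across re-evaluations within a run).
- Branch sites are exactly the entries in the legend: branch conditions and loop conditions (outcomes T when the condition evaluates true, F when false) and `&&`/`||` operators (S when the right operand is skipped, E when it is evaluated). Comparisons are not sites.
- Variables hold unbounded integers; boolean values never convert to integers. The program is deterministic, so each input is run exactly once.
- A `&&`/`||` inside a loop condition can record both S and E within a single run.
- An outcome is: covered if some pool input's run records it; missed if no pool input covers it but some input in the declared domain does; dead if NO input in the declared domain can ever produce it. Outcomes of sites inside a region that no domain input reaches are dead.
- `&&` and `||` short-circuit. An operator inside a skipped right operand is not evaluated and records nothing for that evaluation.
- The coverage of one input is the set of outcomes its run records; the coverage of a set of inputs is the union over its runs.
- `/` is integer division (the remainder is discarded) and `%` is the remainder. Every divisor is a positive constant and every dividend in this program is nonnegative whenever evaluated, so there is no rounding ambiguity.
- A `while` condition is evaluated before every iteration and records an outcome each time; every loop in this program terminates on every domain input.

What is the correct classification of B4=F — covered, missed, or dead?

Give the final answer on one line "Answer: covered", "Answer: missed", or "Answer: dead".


B4=F is recorded by pool input(s) 1, 3, 4 -> covered
Answer: covered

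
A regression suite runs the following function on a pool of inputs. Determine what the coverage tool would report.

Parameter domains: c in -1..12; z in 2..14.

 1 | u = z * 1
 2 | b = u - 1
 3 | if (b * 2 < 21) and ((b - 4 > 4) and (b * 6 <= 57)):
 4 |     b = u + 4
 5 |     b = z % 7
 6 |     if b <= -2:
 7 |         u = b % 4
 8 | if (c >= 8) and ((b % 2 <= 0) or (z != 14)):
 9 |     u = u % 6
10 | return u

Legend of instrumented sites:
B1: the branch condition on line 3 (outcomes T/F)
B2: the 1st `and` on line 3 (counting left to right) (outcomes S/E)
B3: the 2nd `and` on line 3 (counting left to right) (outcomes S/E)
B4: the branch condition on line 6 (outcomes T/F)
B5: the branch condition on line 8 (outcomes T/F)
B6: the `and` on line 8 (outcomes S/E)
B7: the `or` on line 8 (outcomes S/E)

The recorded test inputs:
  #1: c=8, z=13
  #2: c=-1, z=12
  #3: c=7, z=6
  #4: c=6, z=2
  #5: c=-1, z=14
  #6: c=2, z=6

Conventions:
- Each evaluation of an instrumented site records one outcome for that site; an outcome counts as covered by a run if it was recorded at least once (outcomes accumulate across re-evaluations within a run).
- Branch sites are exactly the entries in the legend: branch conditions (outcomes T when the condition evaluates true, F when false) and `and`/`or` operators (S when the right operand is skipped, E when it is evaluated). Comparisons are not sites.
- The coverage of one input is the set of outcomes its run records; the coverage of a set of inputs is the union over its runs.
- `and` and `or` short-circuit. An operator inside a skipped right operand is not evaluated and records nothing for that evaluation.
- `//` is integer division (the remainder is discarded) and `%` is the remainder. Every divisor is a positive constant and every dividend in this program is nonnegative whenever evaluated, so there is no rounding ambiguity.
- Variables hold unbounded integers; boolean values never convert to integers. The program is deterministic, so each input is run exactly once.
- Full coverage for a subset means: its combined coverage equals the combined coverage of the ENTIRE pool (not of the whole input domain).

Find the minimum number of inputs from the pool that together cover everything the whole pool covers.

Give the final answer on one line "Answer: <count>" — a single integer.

#1 (c=8, z=13) -> covered: B1=F, B2=S, B5=T, B6=E, B7=S
#2 (c=-1, z=12) -> covered: B1=F, B2=S, B5=F, B6=S
#3 (c=7, z=6) -> covered: B1=F, B2=E, B3=S, B5=F, B6=S
#4 (c=6, z=2) -> covered: B1=F, B2=E, B3=S, B5=F, B6=S
#5 (c=-1, z=14) -> covered: B1=F, B2=S, B5=F, B6=S
#6 (c=2, z=6) -> covered: B1=F, B2=E, B3=S, B5=F, B6=S
pool-wide coverage (9 outcomes): B1=F, B2=S, B2=E, B3=S, B5=T, B5=F, B6=S, B6=E, B7=S
every size-1 subset falls short of the 9 outcomes (best: 5/9)
size 2: inputs {1, 3} cover all 9 outcomes, and no lexicographically smaller subset of this size does

Answer: 2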